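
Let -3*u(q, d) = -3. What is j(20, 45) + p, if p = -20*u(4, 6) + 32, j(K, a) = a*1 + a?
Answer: 102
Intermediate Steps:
u(q, d) = 1 (u(q, d) = -⅓*(-3) = 1)
j(K, a) = 2*a (j(K, a) = a + a = 2*a)
p = 12 (p = -20*1 + 32 = -20 + 32 = 12)
j(20, 45) + p = 2*45 + 12 = 90 + 12 = 102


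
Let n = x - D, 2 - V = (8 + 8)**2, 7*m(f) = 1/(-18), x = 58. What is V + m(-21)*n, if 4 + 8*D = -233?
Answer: -256733/1008 ≈ -254.70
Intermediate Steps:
D = -237/8 (D = -1/2 + (1/8)*(-233) = -1/2 - 233/8 = -237/8 ≈ -29.625)
m(f) = -1/126 (m(f) = (1/7)/(-18) = (1/7)*(-1/18) = -1/126)
V = -254 (V = 2 - (8 + 8)**2 = 2 - 1*16**2 = 2 - 1*256 = 2 - 256 = -254)
n = 701/8 (n = 58 - 1*(-237/8) = 58 + 237/8 = 701/8 ≈ 87.625)
V + m(-21)*n = -254 - 1/126*701/8 = -254 - 701/1008 = -256733/1008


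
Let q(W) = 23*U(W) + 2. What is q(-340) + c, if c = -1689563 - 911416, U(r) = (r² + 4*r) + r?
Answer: 18723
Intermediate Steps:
U(r) = r² + 5*r
q(W) = 2 + 23*W*(5 + W) (q(W) = 23*(W*(5 + W)) + 2 = 23*W*(5 + W) + 2 = 2 + 23*W*(5 + W))
c = -2600979
q(-340) + c = (2 + 23*(-340)*(5 - 340)) - 2600979 = (2 + 23*(-340)*(-335)) - 2600979 = (2 + 2619700) - 2600979 = 2619702 - 2600979 = 18723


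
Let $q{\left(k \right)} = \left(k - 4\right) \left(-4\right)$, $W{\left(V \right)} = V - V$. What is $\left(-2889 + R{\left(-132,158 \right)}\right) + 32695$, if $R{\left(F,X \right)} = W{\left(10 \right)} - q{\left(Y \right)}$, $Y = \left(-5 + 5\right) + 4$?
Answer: $29806$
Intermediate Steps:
$Y = 4$ ($Y = 0 + 4 = 4$)
$W{\left(V \right)} = 0$
$q{\left(k \right)} = 16 - 4 k$ ($q{\left(k \right)} = \left(-4 + k\right) \left(-4\right) = 16 - 4 k$)
$R{\left(F,X \right)} = 0$ ($R{\left(F,X \right)} = 0 - \left(16 - 16\right) = 0 - 0 = 0 + 0 = 0$)
$\left(-2889 + R{\left(-132,158 \right)}\right) + 32695 = \left(-2889 + 0\right) + 32695 = -2889 + 32695 = 29806$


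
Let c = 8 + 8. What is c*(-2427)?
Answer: -38832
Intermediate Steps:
c = 16
c*(-2427) = 16*(-2427) = -38832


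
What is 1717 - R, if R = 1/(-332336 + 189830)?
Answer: 244682803/142506 ≈ 1717.0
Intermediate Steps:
R = -1/142506 (R = 1/(-142506) = -1/142506 ≈ -7.0172e-6)
1717 - R = 1717 - 1*(-1/142506) = 1717 + 1/142506 = 244682803/142506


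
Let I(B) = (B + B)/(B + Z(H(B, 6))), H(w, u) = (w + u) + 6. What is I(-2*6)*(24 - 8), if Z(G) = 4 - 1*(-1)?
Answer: 384/7 ≈ 54.857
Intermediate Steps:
H(w, u) = 6 + u + w (H(w, u) = (u + w) + 6 = 6 + u + w)
Z(G) = 5 (Z(G) = 4 + 1 = 5)
I(B) = 2*B/(5 + B) (I(B) = (B + B)/(B + 5) = (2*B)/(5 + B) = 2*B/(5 + B))
I(-2*6)*(24 - 8) = (2*(-2*6)/(5 - 2*6))*(24 - 8) = (2*(-12)/(5 - 12))*16 = (2*(-12)/(-7))*16 = (2*(-12)*(-⅐))*16 = (24/7)*16 = 384/7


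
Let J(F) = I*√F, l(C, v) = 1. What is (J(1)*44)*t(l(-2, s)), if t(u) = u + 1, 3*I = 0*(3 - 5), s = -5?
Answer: 0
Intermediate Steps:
I = 0 (I = (0*(3 - 5))/3 = (0*(-2))/3 = (⅓)*0 = 0)
t(u) = 1 + u
J(F) = 0 (J(F) = 0*√F = 0)
(J(1)*44)*t(l(-2, s)) = (0*44)*(1 + 1) = 0*2 = 0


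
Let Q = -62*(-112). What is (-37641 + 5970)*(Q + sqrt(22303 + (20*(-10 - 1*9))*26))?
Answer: -219923424 - 31671*sqrt(12423) ≈ -2.2345e+8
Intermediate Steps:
Q = 6944
(-37641 + 5970)*(Q + sqrt(22303 + (20*(-10 - 1*9))*26)) = (-37641 + 5970)*(6944 + sqrt(22303 + (20*(-10 - 1*9))*26)) = -31671*(6944 + sqrt(22303 + (20*(-10 - 9))*26)) = -31671*(6944 + sqrt(22303 + (20*(-19))*26)) = -31671*(6944 + sqrt(22303 - 380*26)) = -31671*(6944 + sqrt(22303 - 9880)) = -31671*(6944 + sqrt(12423)) = -219923424 - 31671*sqrt(12423)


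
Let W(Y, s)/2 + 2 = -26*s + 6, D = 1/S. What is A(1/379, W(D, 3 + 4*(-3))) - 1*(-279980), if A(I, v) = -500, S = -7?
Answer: 279480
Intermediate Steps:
D = -1/7 (D = 1/(-7) = -1/7 ≈ -0.14286)
W(Y, s) = 8 - 52*s (W(Y, s) = -4 + 2*(-26*s + 6) = -4 + 2*(6 - 26*s) = -4 + (12 - 52*s) = 8 - 52*s)
A(1/379, W(D, 3 + 4*(-3))) - 1*(-279980) = -500 - 1*(-279980) = -500 + 279980 = 279480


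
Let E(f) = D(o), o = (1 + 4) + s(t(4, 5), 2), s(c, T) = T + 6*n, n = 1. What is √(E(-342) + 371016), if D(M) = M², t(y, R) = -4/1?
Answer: √371185 ≈ 609.25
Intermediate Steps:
t(y, R) = -4 (t(y, R) = -4*1 = -4)
s(c, T) = 6 + T (s(c, T) = T + 6*1 = T + 6 = 6 + T)
o = 13 (o = (1 + 4) + (6 + 2) = 5 + 8 = 13)
E(f) = 169 (E(f) = 13² = 169)
√(E(-342) + 371016) = √(169 + 371016) = √371185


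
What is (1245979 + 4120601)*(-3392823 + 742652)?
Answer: -14222354685180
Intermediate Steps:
(1245979 + 4120601)*(-3392823 + 742652) = 5366580*(-2650171) = -14222354685180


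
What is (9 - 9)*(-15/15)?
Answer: 0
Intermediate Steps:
(9 - 9)*(-15/15) = 0*(-15*1/15) = 0*(-1) = 0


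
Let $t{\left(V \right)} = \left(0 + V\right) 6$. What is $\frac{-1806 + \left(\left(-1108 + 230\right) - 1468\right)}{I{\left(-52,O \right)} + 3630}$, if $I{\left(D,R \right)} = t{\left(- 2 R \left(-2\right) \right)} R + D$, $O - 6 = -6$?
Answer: $- \frac{2076}{1789} \approx -1.1604$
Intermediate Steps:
$O = 0$ ($O = 6 - 6 = 0$)
$t{\left(V \right)} = 6 V$ ($t{\left(V \right)} = V 6 = 6 V$)
$I{\left(D,R \right)} = D + 24 R^{2}$ ($I{\left(D,R \right)} = 6 - 2 R \left(-2\right) R + D = 6 \cdot 4 R R + D = 24 R R + D = 24 R^{2} + D = D + 24 R^{2}$)
$\frac{-1806 + \left(\left(-1108 + 230\right) - 1468\right)}{I{\left(-52,O \right)} + 3630} = \frac{-1806 + \left(\left(-1108 + 230\right) - 1468\right)}{\left(-52 + 24 \cdot 0^{2}\right) + 3630} = \frac{-1806 - 2346}{\left(-52 + 24 \cdot 0\right) + 3630} = \frac{-1806 - 2346}{\left(-52 + 0\right) + 3630} = - \frac{4152}{-52 + 3630} = - \frac{4152}{3578} = \left(-4152\right) \frac{1}{3578} = - \frac{2076}{1789}$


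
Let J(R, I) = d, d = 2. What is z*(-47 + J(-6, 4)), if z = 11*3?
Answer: -1485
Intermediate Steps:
J(R, I) = 2
z = 33
z*(-47 + J(-6, 4)) = 33*(-47 + 2) = 33*(-45) = -1485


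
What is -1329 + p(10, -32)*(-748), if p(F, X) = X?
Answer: 22607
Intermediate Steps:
-1329 + p(10, -32)*(-748) = -1329 - 32*(-748) = -1329 + 23936 = 22607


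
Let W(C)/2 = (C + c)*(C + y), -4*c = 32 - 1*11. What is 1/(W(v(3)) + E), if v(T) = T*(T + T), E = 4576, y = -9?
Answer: 2/9611 ≈ 0.00020809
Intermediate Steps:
c = -21/4 (c = -(32 - 1*11)/4 = -(32 - 11)/4 = -¼*21 = -21/4 ≈ -5.2500)
v(T) = 2*T² (v(T) = T*(2*T) = 2*T²)
W(C) = 2*(-9 + C)*(-21/4 + C) (W(C) = 2*((C - 21/4)*(C - 9)) = 2*((-21/4 + C)*(-9 + C)) = 2*((-9 + C)*(-21/4 + C)) = 2*(-9 + C)*(-21/4 + C))
1/(W(v(3)) + E) = 1/((189/2 + 2*(2*3²)² - 57*3²) + 4576) = 1/((189/2 + 2*(2*9)² - 57*9) + 4576) = 1/((189/2 + 2*18² - 57/2*18) + 4576) = 1/((189/2 + 2*324 - 513) + 4576) = 1/((189/2 + 648 - 513) + 4576) = 1/(459/2 + 4576) = 1/(9611/2) = 2/9611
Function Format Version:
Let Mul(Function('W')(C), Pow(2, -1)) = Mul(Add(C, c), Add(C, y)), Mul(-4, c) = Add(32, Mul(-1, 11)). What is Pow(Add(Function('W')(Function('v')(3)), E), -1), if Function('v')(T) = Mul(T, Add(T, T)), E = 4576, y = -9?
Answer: Rational(2, 9611) ≈ 0.00020809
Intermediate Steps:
c = Rational(-21, 4) (c = Mul(Rational(-1, 4), Add(32, Mul(-1, 11))) = Mul(Rational(-1, 4), Add(32, -11)) = Mul(Rational(-1, 4), 21) = Rational(-21, 4) ≈ -5.2500)
Function('v')(T) = Mul(2, Pow(T, 2)) (Function('v')(T) = Mul(T, Mul(2, T)) = Mul(2, Pow(T, 2)))
Function('W')(C) = Mul(2, Add(-9, C), Add(Rational(-21, 4), C)) (Function('W')(C) = Mul(2, Mul(Add(C, Rational(-21, 4)), Add(C, -9))) = Mul(2, Mul(Add(Rational(-21, 4), C), Add(-9, C))) = Mul(2, Mul(Add(-9, C), Add(Rational(-21, 4), C))) = Mul(2, Add(-9, C), Add(Rational(-21, 4), C)))
Pow(Add(Function('W')(Function('v')(3)), E), -1) = Pow(Add(Add(Rational(189, 2), Mul(2, Pow(Mul(2, Pow(3, 2)), 2)), Mul(Rational(-57, 2), Mul(2, Pow(3, 2)))), 4576), -1) = Pow(Add(Add(Rational(189, 2), Mul(2, Pow(Mul(2, 9), 2)), Mul(Rational(-57, 2), Mul(2, 9))), 4576), -1) = Pow(Add(Add(Rational(189, 2), Mul(2, Pow(18, 2)), Mul(Rational(-57, 2), 18)), 4576), -1) = Pow(Add(Add(Rational(189, 2), Mul(2, 324), -513), 4576), -1) = Pow(Add(Add(Rational(189, 2), 648, -513), 4576), -1) = Pow(Add(Rational(459, 2), 4576), -1) = Pow(Rational(9611, 2), -1) = Rational(2, 9611)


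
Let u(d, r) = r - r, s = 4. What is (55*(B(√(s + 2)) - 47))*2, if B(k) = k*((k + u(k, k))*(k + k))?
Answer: -5170 + 1320*√6 ≈ -1936.7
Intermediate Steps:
u(d, r) = 0
B(k) = 2*k³ (B(k) = k*((k + 0)*(k + k)) = k*(k*(2*k)) = k*(2*k²) = 2*k³)
(55*(B(√(s + 2)) - 47))*2 = (55*(2*(√(4 + 2))³ - 47))*2 = (55*(2*(√6)³ - 47))*2 = (55*(2*(6*√6) - 47))*2 = (55*(12*√6 - 47))*2 = (55*(-47 + 12*√6))*2 = (-2585 + 660*√6)*2 = -5170 + 1320*√6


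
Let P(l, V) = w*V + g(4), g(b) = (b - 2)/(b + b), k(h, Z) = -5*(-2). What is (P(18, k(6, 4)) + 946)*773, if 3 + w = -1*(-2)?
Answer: 2894885/4 ≈ 7.2372e+5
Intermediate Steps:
k(h, Z) = 10
g(b) = (-2 + b)/(2*b) (g(b) = (-2 + b)/((2*b)) = (-2 + b)*(1/(2*b)) = (-2 + b)/(2*b))
w = -1 (w = -3 - 1*(-2) = -3 + 2 = -1)
P(l, V) = ¼ - V (P(l, V) = -V + (½)*(-2 + 4)/4 = -V + (½)*(¼)*2 = -V + ¼ = ¼ - V)
(P(18, k(6, 4)) + 946)*773 = ((¼ - 1*10) + 946)*773 = ((¼ - 10) + 946)*773 = (-39/4 + 946)*773 = (3745/4)*773 = 2894885/4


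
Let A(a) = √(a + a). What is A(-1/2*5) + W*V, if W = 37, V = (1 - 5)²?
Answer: 592 + I*√5 ≈ 592.0 + 2.2361*I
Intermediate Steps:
A(a) = √2*√a (A(a) = √(2*a) = √2*√a)
V = 16 (V = (-4)² = 16)
A(-1/2*5) + W*V = √2*√(-1/2*5) + 37*16 = √2*√(-1*½*5) + 592 = √2*√(-½*5) + 592 = √2*√(-5/2) + 592 = √2*(I*√10/2) + 592 = I*√5 + 592 = 592 + I*√5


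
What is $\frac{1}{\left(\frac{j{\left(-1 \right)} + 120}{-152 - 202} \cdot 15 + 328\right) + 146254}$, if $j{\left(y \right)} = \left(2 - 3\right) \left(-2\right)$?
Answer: $\frac{59}{8648033} \approx 6.8224 \cdot 10^{-6}$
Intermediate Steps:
$j{\left(y \right)} = 2$ ($j{\left(y \right)} = \left(-1\right) \left(-2\right) = 2$)
$\frac{1}{\left(\frac{j{\left(-1 \right)} + 120}{-152 - 202} \cdot 15 + 328\right) + 146254} = \frac{1}{\left(\frac{2 + 120}{-152 - 202} \cdot 15 + 328\right) + 146254} = \frac{1}{\left(\frac{122}{-354} \cdot 15 + 328\right) + 146254} = \frac{1}{\left(122 \left(- \frac{1}{354}\right) 15 + 328\right) + 146254} = \frac{1}{\left(\left(- \frac{61}{177}\right) 15 + 328\right) + 146254} = \frac{1}{\left(- \frac{305}{59} + 328\right) + 146254} = \frac{1}{\frac{19047}{59} + 146254} = \frac{1}{\frac{8648033}{59}} = \frac{59}{8648033}$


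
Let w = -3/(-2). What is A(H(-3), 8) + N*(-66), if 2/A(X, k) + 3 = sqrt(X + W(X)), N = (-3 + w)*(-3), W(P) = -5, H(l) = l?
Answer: -5055/17 - 4*I*sqrt(2)/17 ≈ -297.35 - 0.33276*I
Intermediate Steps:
w = 3/2 (w = -3*(-1/2) = 3/2 ≈ 1.5000)
N = 9/2 (N = (-3 + 3/2)*(-3) = -3/2*(-3) = 9/2 ≈ 4.5000)
A(X, k) = 2/(-3 + sqrt(-5 + X)) (A(X, k) = 2/(-3 + sqrt(X - 5)) = 2/(-3 + sqrt(-5 + X)))
A(H(-3), 8) + N*(-66) = 2/(-3 + sqrt(-5 - 3)) + (9/2)*(-66) = 2/(-3 + sqrt(-8)) - 297 = 2/(-3 + 2*I*sqrt(2)) - 297 = -297 + 2/(-3 + 2*I*sqrt(2))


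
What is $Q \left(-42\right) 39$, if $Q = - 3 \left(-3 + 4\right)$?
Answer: $4914$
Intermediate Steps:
$Q = -3$ ($Q = \left(-3\right) 1 = -3$)
$Q \left(-42\right) 39 = \left(-3\right) \left(-42\right) 39 = 126 \cdot 39 = 4914$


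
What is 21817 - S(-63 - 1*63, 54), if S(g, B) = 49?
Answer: 21768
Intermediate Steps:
21817 - S(-63 - 1*63, 54) = 21817 - 1*49 = 21817 - 49 = 21768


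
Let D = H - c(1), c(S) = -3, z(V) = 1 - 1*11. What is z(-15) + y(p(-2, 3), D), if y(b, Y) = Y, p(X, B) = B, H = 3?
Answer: -4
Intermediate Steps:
z(V) = -10 (z(V) = 1 - 11 = -10)
D = 6 (D = 3 - 1*(-3) = 3 + 3 = 6)
z(-15) + y(p(-2, 3), D) = -10 + 6 = -4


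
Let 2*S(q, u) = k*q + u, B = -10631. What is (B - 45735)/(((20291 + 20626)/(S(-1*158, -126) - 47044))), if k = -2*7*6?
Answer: 2281188386/40917 ≈ 55752.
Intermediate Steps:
k = -84 (k = -14*6 = -84)
S(q, u) = u/2 - 42*q (S(q, u) = (-84*q + u)/2 = (u - 84*q)/2 = u/2 - 42*q)
(B - 45735)/(((20291 + 20626)/(S(-1*158, -126) - 47044))) = (-10631 - 45735)/(((20291 + 20626)/(((½)*(-126) - (-42)*158) - 47044))) = -56366/(40917/((-63 - 42*(-158)) - 47044)) = -56366/(40917/((-63 + 6636) - 47044)) = -56366/(40917/(6573 - 47044)) = -56366/(40917/(-40471)) = -56366/(40917*(-1/40471)) = -56366/(-40917/40471) = -56366*(-40471/40917) = 2281188386/40917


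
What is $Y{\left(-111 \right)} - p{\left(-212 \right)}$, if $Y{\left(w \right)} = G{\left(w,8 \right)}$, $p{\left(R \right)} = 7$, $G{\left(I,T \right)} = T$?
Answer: $1$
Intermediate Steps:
$Y{\left(w \right)} = 8$
$Y{\left(-111 \right)} - p{\left(-212 \right)} = 8 - 7 = 1$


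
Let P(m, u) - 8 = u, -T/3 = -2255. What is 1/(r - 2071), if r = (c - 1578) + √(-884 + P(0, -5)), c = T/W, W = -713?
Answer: -1859861926/6804730557093 - 508369*I*√881/6804730557093 ≈ -0.00027332 - 2.2175e-6*I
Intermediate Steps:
T = 6765 (T = -3*(-2255) = 6765)
P(m, u) = 8 + u
c = -6765/713 (c = 6765/(-713) = 6765*(-1/713) = -6765/713 ≈ -9.4881)
r = -1131879/713 + I*√881 (r = (-6765/713 - 1578) + √(-884 + (8 - 5)) = -1131879/713 + √(-884 + 3) = -1131879/713 + √(-881) = -1131879/713 + I*√881 ≈ -1587.5 + 29.682*I)
1/(r - 2071) = 1/((-1131879/713 + I*√881) - 2071) = 1/(-2608502/713 + I*√881)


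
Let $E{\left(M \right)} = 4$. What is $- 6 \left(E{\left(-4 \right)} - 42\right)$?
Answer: $228$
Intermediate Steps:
$- 6 \left(E{\left(-4 \right)} - 42\right) = - 6 \left(4 - 42\right) = \left(-6\right) \left(-38\right) = 228$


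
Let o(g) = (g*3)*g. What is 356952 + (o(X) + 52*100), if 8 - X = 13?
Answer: 362227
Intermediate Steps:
X = -5 (X = 8 - 1*13 = 8 - 13 = -5)
o(g) = 3*g² (o(g) = (3*g)*g = 3*g²)
356952 + (o(X) + 52*100) = 356952 + (3*(-5)² + 52*100) = 356952 + (3*25 + 5200) = 356952 + (75 + 5200) = 356952 + 5275 = 362227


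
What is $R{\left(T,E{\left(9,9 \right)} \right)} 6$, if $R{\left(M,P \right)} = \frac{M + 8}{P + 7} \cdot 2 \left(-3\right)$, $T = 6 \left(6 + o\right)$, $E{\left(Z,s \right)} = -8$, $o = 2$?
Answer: $2016$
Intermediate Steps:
$T = 48$ ($T = 6 \left(6 + 2\right) = 6 \cdot 8 = 48$)
$R{\left(M,P \right)} = - \frac{6 \left(8 + M\right)}{7 + P}$ ($R{\left(M,P \right)} = \frac{8 + M}{7 + P} \left(-6\right) = - \frac{6 \left(8 + M\right)}{7 + P}$)
$R{\left(T,E{\left(9,9 \right)} \right)} 6 = \frac{6 \left(-8 - 48\right)}{7 - 8} \cdot 6 = \frac{6 \left(-8 - 48\right)}{-1} \cdot 6 = 6 \left(-1\right) \left(-56\right) 6 = 336 \cdot 6 = 2016$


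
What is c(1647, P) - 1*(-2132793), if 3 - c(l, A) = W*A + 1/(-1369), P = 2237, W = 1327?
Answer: -1144077406/1369 ≈ -8.3570e+5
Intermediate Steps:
c(l, A) = 4108/1369 - 1327*A (c(l, A) = 3 - (1327*A + 1/(-1369)) = 3 - (1327*A - 1/1369) = 3 - (-1/1369 + 1327*A) = 3 + (1/1369 - 1327*A) = 4108/1369 - 1327*A)
c(1647, P) - 1*(-2132793) = (4108/1369 - 1327*2237) - 1*(-2132793) = (4108/1369 - 2968499) + 2132793 = -4063871023/1369 + 2132793 = -1144077406/1369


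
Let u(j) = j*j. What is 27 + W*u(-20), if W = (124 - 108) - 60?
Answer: -17573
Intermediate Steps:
u(j) = j²
W = -44 (W = 16 - 60 = -44)
27 + W*u(-20) = 27 - 44*(-20)² = 27 - 44*400 = 27 - 17600 = -17573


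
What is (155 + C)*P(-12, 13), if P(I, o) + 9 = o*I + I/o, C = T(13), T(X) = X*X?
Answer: -698868/13 ≈ -53759.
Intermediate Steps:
T(X) = X²
C = 169 (C = 13² = 169)
P(I, o) = -9 + I*o + I/o (P(I, o) = -9 + (o*I + I/o) = -9 + (I*o + I/o) = -9 + I*o + I/o)
(155 + C)*P(-12, 13) = (155 + 169)*(-9 - 12*13 - 12/13) = 324*(-9 - 156 - 12*1/13) = 324*(-9 - 156 - 12/13) = 324*(-2157/13) = -698868/13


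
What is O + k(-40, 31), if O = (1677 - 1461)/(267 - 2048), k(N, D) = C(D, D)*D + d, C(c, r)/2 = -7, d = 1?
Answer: -771389/1781 ≈ -433.12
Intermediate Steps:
C(c, r) = -14 (C(c, r) = 2*(-7) = -14)
k(N, D) = 1 - 14*D (k(N, D) = -14*D + 1 = 1 - 14*D)
O = -216/1781 (O = 216/(-1781) = 216*(-1/1781) = -216/1781 ≈ -0.12128)
O + k(-40, 31) = -216/1781 + (1 - 14*31) = -216/1781 + (1 - 434) = -216/1781 - 433 = -771389/1781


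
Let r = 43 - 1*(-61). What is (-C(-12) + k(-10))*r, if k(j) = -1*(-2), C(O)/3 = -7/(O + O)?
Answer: 117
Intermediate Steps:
C(O) = -21/(2*O) (C(O) = 3*(-7/(O + O)) = 3*(-7*1/(2*O)) = 3*(-7/(2*O)) = -21/(2*O))
k(j) = 2
r = 104 (r = 43 + 61 = 104)
(-C(-12) + k(-10))*r = (-(-21)/(2*(-12)) + 2)*104 = (-(-21)*(-1)/(2*12) + 2)*104 = (-1*7/8 + 2)*104 = (-7/8 + 2)*104 = (9/8)*104 = 117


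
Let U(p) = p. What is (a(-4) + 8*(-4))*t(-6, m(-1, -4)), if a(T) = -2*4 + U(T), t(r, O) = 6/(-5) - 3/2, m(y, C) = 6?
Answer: 594/5 ≈ 118.80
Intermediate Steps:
t(r, O) = -27/10 (t(r, O) = 6*(-1/5) - 3*1/2 = -6/5 - 3/2 = -27/10)
a(T) = -8 + T (a(T) = -2*4 + T = -8 + T)
(a(-4) + 8*(-4))*t(-6, m(-1, -4)) = ((-8 - 4) + 8*(-4))*(-27/10) = (-12 - 32)*(-27/10) = -44*(-27/10) = 594/5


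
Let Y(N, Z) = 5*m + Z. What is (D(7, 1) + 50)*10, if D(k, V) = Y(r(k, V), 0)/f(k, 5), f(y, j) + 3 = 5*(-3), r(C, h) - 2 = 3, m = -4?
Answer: 4600/9 ≈ 511.11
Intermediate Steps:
r(C, h) = 5 (r(C, h) = 2 + 3 = 5)
f(y, j) = -18 (f(y, j) = -3 + 5*(-3) = -3 - 15 = -18)
Y(N, Z) = -20 + Z (Y(N, Z) = 5*(-4) + Z = -20 + Z)
D(k, V) = 10/9 (D(k, V) = (-20 + 0)/(-18) = -20*(-1/18) = 10/9)
(D(7, 1) + 50)*10 = (10/9 + 50)*10 = (460/9)*10 = 4600/9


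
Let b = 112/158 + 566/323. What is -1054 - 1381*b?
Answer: -113624480/25517 ≈ -4452.9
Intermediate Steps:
b = 62802/25517 (b = 112*(1/158) + 566*(1/323) = 56/79 + 566/323 = 62802/25517 ≈ 2.4612)
-1054 - 1381*b = -1054 - 1381*62802/25517 = -1054 - 86729562/25517 = -113624480/25517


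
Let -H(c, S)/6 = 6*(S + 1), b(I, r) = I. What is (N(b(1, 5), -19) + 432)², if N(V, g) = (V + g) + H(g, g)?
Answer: 1127844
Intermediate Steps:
H(c, S) = -36 - 36*S (H(c, S) = -36*(S + 1) = -36*(1 + S) = -6*(6 + 6*S) = -36 - 36*S)
N(V, g) = -36 + V - 35*g (N(V, g) = (V + g) + (-36 - 36*g) = -36 + V - 35*g)
(N(b(1, 5), -19) + 432)² = ((-36 + 1 - 35*(-19)) + 432)² = ((-36 + 1 + 665) + 432)² = (630 + 432)² = 1062² = 1127844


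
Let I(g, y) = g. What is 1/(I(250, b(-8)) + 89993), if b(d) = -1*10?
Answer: 1/90243 ≈ 1.1081e-5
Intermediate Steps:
b(d) = -10
1/(I(250, b(-8)) + 89993) = 1/(250 + 89993) = 1/90243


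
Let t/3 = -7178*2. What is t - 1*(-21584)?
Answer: -21484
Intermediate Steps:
t = -43068 (t = 3*(-7178*2) = 3*(-14356) = -43068)
t - 1*(-21584) = -43068 - 1*(-21584) = -43068 + 21584 = -21484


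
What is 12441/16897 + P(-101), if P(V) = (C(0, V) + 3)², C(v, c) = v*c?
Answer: 164514/16897 ≈ 9.7363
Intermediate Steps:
C(v, c) = c*v
P(V) = 9 (P(V) = (V*0 + 3)² = (0 + 3)² = 3² = 9)
12441/16897 + P(-101) = 12441/16897 + 9 = 164514/16897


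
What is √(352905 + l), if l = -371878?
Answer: I*√18973 ≈ 137.74*I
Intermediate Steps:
√(352905 + l) = √(352905 - 371878) = √(-18973) = I*√18973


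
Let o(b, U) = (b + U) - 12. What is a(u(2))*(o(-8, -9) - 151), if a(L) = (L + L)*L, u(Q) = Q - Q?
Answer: 0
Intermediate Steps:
u(Q) = 0
o(b, U) = -12 + U + b (o(b, U) = (U + b) - 12 = -12 + U + b)
a(L) = 2*L**2 (a(L) = (2*L)*L = 2*L**2)
a(u(2))*(o(-8, -9) - 151) = (2*0**2)*((-12 - 9 - 8) - 151) = (2*0)*(-29 - 151) = 0*(-180) = 0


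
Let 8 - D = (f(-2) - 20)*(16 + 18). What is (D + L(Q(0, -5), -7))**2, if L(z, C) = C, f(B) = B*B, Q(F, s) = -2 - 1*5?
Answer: 297025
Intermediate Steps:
Q(F, s) = -7 (Q(F, s) = -2 - 5 = -7)
f(B) = B**2
D = 552 (D = 8 - ((-2)**2 - 20)*(16 + 18) = 8 - (4 - 20)*34 = 8 - (-16)*34 = 8 - 1*(-544) = 8 + 544 = 552)
(D + L(Q(0, -5), -7))**2 = (552 - 7)**2 = 545**2 = 297025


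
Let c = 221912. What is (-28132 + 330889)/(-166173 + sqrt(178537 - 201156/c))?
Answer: -2791100341478358/1531929957983665 - 302757*sqrt(549499903374766)/1531929957983665 ≈ -1.8266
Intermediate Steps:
(-28132 + 330889)/(-166173 + sqrt(178537 - 201156/c)) = (-28132 + 330889)/(-166173 + sqrt(178537 - 201156/221912)) = 302757/(-166173 + sqrt(178537 - 201156*1/221912)) = 302757/(-166173 + sqrt(178537 - 50289/55478)) = 302757/(-166173 + sqrt(9904825397/55478)) = 302757/(-166173 + sqrt(549499903374766)/55478)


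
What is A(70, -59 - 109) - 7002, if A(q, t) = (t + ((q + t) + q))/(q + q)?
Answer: -35017/5 ≈ -7003.4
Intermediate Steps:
A(q, t) = (2*q + 2*t)/(2*q) (A(q, t) = (t + (t + 2*q))/((2*q)) = (2*q + 2*t)*(1/(2*q)) = (2*q + 2*t)/(2*q))
A(70, -59 - 109) - 7002 = (70 + (-59 - 109))/70 - 7002 = (70 - 168)/70 - 7002 = (1/70)*(-98) - 7002 = -7/5 - 7002 = -35017/5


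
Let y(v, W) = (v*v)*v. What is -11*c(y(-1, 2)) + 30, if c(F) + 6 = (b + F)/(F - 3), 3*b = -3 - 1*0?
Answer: 181/2 ≈ 90.500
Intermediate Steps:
y(v, W) = v³ (y(v, W) = v²*v = v³)
b = -1 (b = (-3 - 1*0)/3 = (-3 + 0)/3 = (⅓)*(-3) = -1)
c(F) = -6 + (-1 + F)/(-3 + F) (c(F) = -6 + (-1 + F)/(F - 3) = -6 + (-1 + F)/(-3 + F))
-11*c(y(-1, 2)) + 30 = -11*(17 - 5*(-1)³)/(-3 + (-1)³) + 30 = -11*(17 - 5*(-1))/(-3 - 1) + 30 = -11*(17 + 5)/(-4) + 30 = -(-11)*22/4 + 30 = -11*(-11/2) + 30 = 121/2 + 30 = 181/2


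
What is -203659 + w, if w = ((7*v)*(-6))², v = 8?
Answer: -90763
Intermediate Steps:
w = 112896 (w = ((7*8)*(-6))² = (56*(-6))² = (-336)² = 112896)
-203659 + w = -203659 + 112896 = -90763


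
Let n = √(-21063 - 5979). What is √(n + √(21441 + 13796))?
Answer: √(√35237 + I*√27042) ≈ 14.786 + 5.5607*I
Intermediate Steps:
n = I*√27042 (n = √(-27042) = I*√27042 ≈ 164.44*I)
√(n + √(21441 + 13796)) = √(I*√27042 + √(21441 + 13796)) = √(I*√27042 + √35237) = √(√35237 + I*√27042)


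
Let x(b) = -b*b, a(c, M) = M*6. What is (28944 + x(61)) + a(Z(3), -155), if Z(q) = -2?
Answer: 24293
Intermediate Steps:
a(c, M) = 6*M
x(b) = -b²
(28944 + x(61)) + a(Z(3), -155) = (28944 - 1*61²) + 6*(-155) = (28944 - 1*3721) - 930 = (28944 - 3721) - 930 = 25223 - 930 = 24293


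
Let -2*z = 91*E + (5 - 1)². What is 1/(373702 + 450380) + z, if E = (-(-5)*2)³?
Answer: -37502323655/824082 ≈ -45508.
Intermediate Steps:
E = 1000 (E = (-5*(-2))³ = 10³ = 1000)
z = -45508 (z = -(91*1000 + (5 - 1)²)/2 = -(91000 + 4²)/2 = -(91000 + 16)/2 = -½*91016 = -45508)
1/(373702 + 450380) + z = 1/(373702 + 450380) - 45508 = 1/824082 - 45508 = -37502323655/824082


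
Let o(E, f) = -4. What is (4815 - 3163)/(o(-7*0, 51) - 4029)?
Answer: -1652/4033 ≈ -0.40962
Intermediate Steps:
(4815 - 3163)/(o(-7*0, 51) - 4029) = (4815 - 3163)/(-4 - 4029) = 1652/(-4033) = 1652*(-1/4033) = -1652/4033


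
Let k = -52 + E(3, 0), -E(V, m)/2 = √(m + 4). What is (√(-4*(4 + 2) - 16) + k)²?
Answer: 3096 - 224*I*√10 ≈ 3096.0 - 708.35*I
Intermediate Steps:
E(V, m) = -2*√(4 + m) (E(V, m) = -2*√(m + 4) = -2*√(4 + m))
k = -56 (k = -52 - 2*√(4 + 0) = -52 - 2*√4 = -52 - 2*2 = -52 - 4 = -56)
(√(-4*(4 + 2) - 16) + k)² = (√(-4*(4 + 2) - 16) - 56)² = (√(-4*6 - 16) - 56)² = (√(-24 - 16) - 56)² = (√(-40) - 56)² = (2*I*√10 - 56)² = (-56 + 2*I*√10)²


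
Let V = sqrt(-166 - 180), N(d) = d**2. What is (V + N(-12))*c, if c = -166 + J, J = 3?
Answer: -23472 - 163*I*sqrt(346) ≈ -23472.0 - 3032.0*I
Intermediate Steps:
c = -163 (c = -166 + 3 = -163)
V = I*sqrt(346) (V = sqrt(-346) = I*sqrt(346) ≈ 18.601*I)
(V + N(-12))*c = (I*sqrt(346) + (-12)**2)*(-163) = (I*sqrt(346) + 144)*(-163) = (144 + I*sqrt(346))*(-163) = -23472 - 163*I*sqrt(346)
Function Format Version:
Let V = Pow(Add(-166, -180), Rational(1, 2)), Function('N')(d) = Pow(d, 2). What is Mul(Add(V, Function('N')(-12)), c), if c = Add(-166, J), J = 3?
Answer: Add(-23472, Mul(-163, I, Pow(346, Rational(1, 2)))) ≈ Add(-23472., Mul(-3032.0, I))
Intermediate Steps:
c = -163 (c = Add(-166, 3) = -163)
V = Mul(I, Pow(346, Rational(1, 2))) (V = Pow(-346, Rational(1, 2)) = Mul(I, Pow(346, Rational(1, 2))) ≈ Mul(18.601, I))
Mul(Add(V, Function('N')(-12)), c) = Mul(Add(Mul(I, Pow(346, Rational(1, 2))), Pow(-12, 2)), -163) = Mul(Add(Mul(I, Pow(346, Rational(1, 2))), 144), -163) = Mul(Add(144, Mul(I, Pow(346, Rational(1, 2)))), -163) = Add(-23472, Mul(-163, I, Pow(346, Rational(1, 2))))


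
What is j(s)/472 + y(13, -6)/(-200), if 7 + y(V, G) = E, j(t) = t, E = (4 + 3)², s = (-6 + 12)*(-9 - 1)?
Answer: -1989/5900 ≈ -0.33712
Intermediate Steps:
s = -60 (s = 6*(-10) = -60)
E = 49 (E = 7² = 49)
y(V, G) = 42 (y(V, G) = -7 + 49 = 42)
j(s)/472 + y(13, -6)/(-200) = -60/472 + 42/(-200) = -60*1/472 + 42*(-1/200) = -15/118 - 21/100 = -1989/5900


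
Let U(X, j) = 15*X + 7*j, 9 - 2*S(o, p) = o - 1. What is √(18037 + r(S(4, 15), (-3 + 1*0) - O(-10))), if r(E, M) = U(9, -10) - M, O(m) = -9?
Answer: 4*√1131 ≈ 134.52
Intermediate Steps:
S(o, p) = 5 - o/2 (S(o, p) = 9/2 - (o - 1)/2 = 9/2 - (-1 + o)/2 = 9/2 + (½ - o/2) = 5 - o/2)
U(X, j) = 7*j + 15*X
r(E, M) = 65 - M (r(E, M) = (7*(-10) + 15*9) - M = (-70 + 135) - M = 65 - M)
√(18037 + r(S(4, 15), (-3 + 1*0) - O(-10))) = √(18037 + (65 - ((-3 + 1*0) - 1*(-9)))) = √(18037 + (65 - ((-3 + 0) + 9))) = √(18037 + (65 - (-3 + 9))) = √(18037 + (65 - 1*6)) = √(18037 + (65 - 6)) = √(18037 + 59) = √18096 = 4*√1131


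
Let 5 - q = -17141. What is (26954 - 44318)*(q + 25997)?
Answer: -749135052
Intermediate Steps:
q = 17146 (q = 5 - 1*(-17141) = 5 + 17141 = 17146)
(26954 - 44318)*(q + 25997) = (26954 - 44318)*(17146 + 25997) = -17364*43143 = -749135052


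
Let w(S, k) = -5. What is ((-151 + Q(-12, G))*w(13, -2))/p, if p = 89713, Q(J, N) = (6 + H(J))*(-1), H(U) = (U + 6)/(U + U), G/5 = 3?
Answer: 3145/358852 ≈ 0.0087641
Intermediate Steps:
G = 15 (G = 5*3 = 15)
H(U) = (6 + U)/(2*U) (H(U) = (6 + U)/((2*U)) = (6 + U)*(1/(2*U)) = (6 + U)/(2*U))
Q(J, N) = -6 - (6 + J)/(2*J) (Q(J, N) = (6 + (6 + J)/(2*J))*(-1) = -6 - (6 + J)/(2*J))
((-151 + Q(-12, G))*w(13, -2))/p = ((-151 + (-13/2 - 3/(-12)))*(-5))/89713 = ((-151 + (-13/2 - 3*(-1/12)))*(-5))*(1/89713) = ((-151 + (-13/2 + ¼))*(-5))*(1/89713) = ((-151 - 25/4)*(-5))*(1/89713) = -629/4*(-5)*(1/89713) = (3145/4)*(1/89713) = 3145/358852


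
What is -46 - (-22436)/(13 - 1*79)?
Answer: -12736/33 ≈ -385.94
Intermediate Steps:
-46 - (-22436)/(13 - 1*79) = -46 - (-22436)/(13 - 79) = -46 - (-22436)/(-66) = -46 - (-22436)*(-1)/66 = -46 - 158*71/33 = -46 - 11218/33 = -12736/33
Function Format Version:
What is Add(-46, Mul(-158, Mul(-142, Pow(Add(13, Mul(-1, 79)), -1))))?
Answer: Rational(-12736, 33) ≈ -385.94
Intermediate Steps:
Add(-46, Mul(-158, Mul(-142, Pow(Add(13, Mul(-1, 79)), -1)))) = Add(-46, Mul(-158, Mul(-142, Pow(Add(13, -79), -1)))) = Add(-46, Mul(-158, Mul(-142, Pow(-66, -1)))) = Add(-46, Mul(-158, Mul(-142, Rational(-1, 66)))) = Add(-46, Mul(-158, Rational(71, 33))) = Add(-46, Rational(-11218, 33)) = Rational(-12736, 33)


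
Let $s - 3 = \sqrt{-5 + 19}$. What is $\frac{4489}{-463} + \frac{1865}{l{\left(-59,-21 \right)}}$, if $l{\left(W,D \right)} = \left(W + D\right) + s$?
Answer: $- \frac{2658330}{78247} - \frac{373 \sqrt{14}}{1183} \approx -35.153$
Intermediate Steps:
$s = 3 + \sqrt{14}$ ($s = 3 + \sqrt{-5 + 19} = 3 + \sqrt{14} \approx 6.7417$)
$l{\left(W,D \right)} = 3 + D + W + \sqrt{14}$ ($l{\left(W,D \right)} = \left(W + D\right) + \left(3 + \sqrt{14}\right) = \left(D + W\right) + \left(3 + \sqrt{14}\right) = 3 + D + W + \sqrt{14}$)
$\frac{4489}{-463} + \frac{1865}{l{\left(-59,-21 \right)}} = \frac{4489}{-463} + \frac{1865}{3 - 21 - 59 + \sqrt{14}} = 4489 \left(- \frac{1}{463}\right) + \frac{1865}{-77 + \sqrt{14}} = - \frac{4489}{463} + \frac{1865}{-77 + \sqrt{14}}$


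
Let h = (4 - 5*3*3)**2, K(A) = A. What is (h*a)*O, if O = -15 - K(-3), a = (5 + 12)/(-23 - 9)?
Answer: 85731/8 ≈ 10716.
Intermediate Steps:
a = -17/32 (a = 17/(-32) = 17*(-1/32) = -17/32 ≈ -0.53125)
O = -12 (O = -15 - 1*(-3) = -15 + 3 = -12)
h = 1681 (h = (4 - 15*3)**2 = (4 - 45)**2 = (-41)**2 = 1681)
(h*a)*O = (1681*(-17/32))*(-12) = -28577/32*(-12) = 85731/8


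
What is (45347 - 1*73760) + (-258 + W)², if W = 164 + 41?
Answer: -25604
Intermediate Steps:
W = 205
(45347 - 1*73760) + (-258 + W)² = (45347 - 1*73760) + (-258 + 205)² = (45347 - 73760) + (-53)² = -28413 + 2809 = -25604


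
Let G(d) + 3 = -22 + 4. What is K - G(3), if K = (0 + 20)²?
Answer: 421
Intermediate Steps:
G(d) = -21 (G(d) = -3 + (-22 + 4) = -3 - 18 = -21)
K = 400 (K = 20² = 400)
K - G(3) = 400 - 1*(-21) = 400 + 21 = 421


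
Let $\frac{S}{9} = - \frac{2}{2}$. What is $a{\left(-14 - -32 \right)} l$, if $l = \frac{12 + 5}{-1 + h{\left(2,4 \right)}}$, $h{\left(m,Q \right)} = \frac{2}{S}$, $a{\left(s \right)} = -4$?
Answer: $\frac{612}{11} \approx 55.636$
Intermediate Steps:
$S = -9$ ($S = 9 \left(- \frac{2}{2}\right) = 9 \left(\left(-2\right) \frac{1}{2}\right) = 9 \left(-1\right) = -9$)
$h{\left(m,Q \right)} = - \frac{2}{9}$ ($h{\left(m,Q \right)} = \frac{2}{-9} = 2 \left(- \frac{1}{9}\right) = - \frac{2}{9}$)
$l = - \frac{153}{11}$ ($l = \frac{12 + 5}{-1 - \frac{2}{9}} = \frac{17}{- \frac{11}{9}} = 17 \left(- \frac{9}{11}\right) = - \frac{153}{11} \approx -13.909$)
$a{\left(-14 - -32 \right)} l = \left(-4\right) \left(- \frac{153}{11}\right) = \frac{612}{11}$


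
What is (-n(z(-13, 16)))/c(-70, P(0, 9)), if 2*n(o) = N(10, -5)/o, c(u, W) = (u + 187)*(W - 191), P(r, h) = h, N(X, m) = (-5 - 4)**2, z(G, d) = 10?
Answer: 9/47320 ≈ 0.00019019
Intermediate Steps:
N(X, m) = 81 (N(X, m) = (-9)**2 = 81)
c(u, W) = (-191 + W)*(187 + u) (c(u, W) = (187 + u)*(-191 + W) = (-191 + W)*(187 + u))
n(o) = 81/(2*o) (n(o) = (81/o)/2 = 81/(2*o))
(-n(z(-13, 16)))/c(-70, P(0, 9)) = (-81/(2*10))/(-35717 - 191*(-70) + 187*9 + 9*(-70)) = (-81/(2*10))/(-35717 + 13370 + 1683 - 630) = -1*81/20/(-21294) = -81/20*(-1/21294) = 9/47320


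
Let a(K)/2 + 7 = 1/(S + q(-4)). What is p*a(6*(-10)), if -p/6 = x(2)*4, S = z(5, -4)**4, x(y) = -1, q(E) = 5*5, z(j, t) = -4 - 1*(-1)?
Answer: -17784/53 ≈ -335.55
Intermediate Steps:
z(j, t) = -3 (z(j, t) = -4 + 1 = -3)
q(E) = 25
S = 81 (S = (-3)**4 = 81)
p = 24 (p = -(-6)*4 = -6*(-4) = 24)
a(K) = -741/53 (a(K) = -14 + 2/(81 + 25) = -14 + 2/106 = -14 + 2*(1/106) = -14 + 1/53 = -741/53)
p*a(6*(-10)) = 24*(-741/53) = -17784/53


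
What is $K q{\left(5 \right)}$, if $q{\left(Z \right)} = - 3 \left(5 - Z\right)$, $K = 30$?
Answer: $0$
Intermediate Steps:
$q{\left(Z \right)} = -15 + 3 Z$
$K q{\left(5 \right)} = 30 \left(-15 + 3 \cdot 5\right) = 30 \left(-15 + 15\right) = 30 \cdot 0 = 0$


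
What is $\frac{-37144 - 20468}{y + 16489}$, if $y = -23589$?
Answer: $\frac{14403}{1775} \approx 8.1144$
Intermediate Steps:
$\frac{-37144 - 20468}{y + 16489} = \frac{-37144 - 20468}{-23589 + 16489} = - \frac{57612}{-7100} = \left(-57612\right) \left(- \frac{1}{7100}\right) = \frac{14403}{1775}$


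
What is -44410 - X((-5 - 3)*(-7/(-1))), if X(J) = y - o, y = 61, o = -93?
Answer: -44564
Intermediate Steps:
X(J) = 154 (X(J) = 61 - 1*(-93) = 61 + 93 = 154)
-44410 - X((-5 - 3)*(-7/(-1))) = -44410 - 1*154 = -44410 - 154 = -44564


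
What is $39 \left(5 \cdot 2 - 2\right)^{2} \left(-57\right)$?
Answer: $-142272$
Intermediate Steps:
$39 \left(5 \cdot 2 - 2\right)^{2} \left(-57\right) = 39 \left(10 - 2\right)^{2} \left(-57\right) = 39 \cdot 8^{2} \left(-57\right) = 39 \cdot 64 \left(-57\right) = 39 \left(-3648\right) = -142272$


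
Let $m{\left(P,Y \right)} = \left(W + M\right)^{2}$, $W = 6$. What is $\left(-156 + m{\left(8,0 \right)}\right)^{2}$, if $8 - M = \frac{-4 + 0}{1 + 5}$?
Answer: $\frac{283024}{81} \approx 3494.1$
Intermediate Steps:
$M = \frac{26}{3}$ ($M = 8 - \frac{-4 + 0}{1 + 5} = 8 - - \frac{4}{6} = 8 - \left(-4\right) \frac{1}{6} = 8 - - \frac{2}{3} = 8 + \frac{2}{3} = \frac{26}{3} \approx 8.6667$)
$m{\left(P,Y \right)} = \frac{1936}{9}$ ($m{\left(P,Y \right)} = \left(6 + \frac{26}{3}\right)^{2} = \left(\frac{44}{3}\right)^{2} = \frac{1936}{9}$)
$\left(-156 + m{\left(8,0 \right)}\right)^{2} = \left(-156 + \frac{1936}{9}\right)^{2} = \left(\frac{532}{9}\right)^{2} = \frac{283024}{81}$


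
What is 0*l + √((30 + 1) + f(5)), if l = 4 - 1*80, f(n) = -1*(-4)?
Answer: √35 ≈ 5.9161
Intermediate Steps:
f(n) = 4
l = -76 (l = 4 - 80 = -76)
0*l + √((30 + 1) + f(5)) = 0*(-76) + √((30 + 1) + 4) = 0 + √(31 + 4) = 0 + √35 = √35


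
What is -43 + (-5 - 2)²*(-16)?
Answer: -827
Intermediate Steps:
-43 + (-5 - 2)²*(-16) = -43 + (-7)²*(-16) = -43 + 49*(-16) = -43 - 784 = -827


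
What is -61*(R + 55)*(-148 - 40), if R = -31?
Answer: 275232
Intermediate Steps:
-61*(R + 55)*(-148 - 40) = -61*(-31 + 55)*(-148 - 40) = -1464*(-188) = -61*(-4512) = 275232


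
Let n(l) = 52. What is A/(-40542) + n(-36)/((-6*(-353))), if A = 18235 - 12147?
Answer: -898850/7155663 ≈ -0.12561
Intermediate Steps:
A = 6088
A/(-40542) + n(-36)/((-6*(-353))) = 6088/(-40542) + 52/((-6*(-353))) = 6088*(-1/40542) + 52/2118 = -3044/20271 + 52*(1/2118) = -3044/20271 + 26/1059 = -898850/7155663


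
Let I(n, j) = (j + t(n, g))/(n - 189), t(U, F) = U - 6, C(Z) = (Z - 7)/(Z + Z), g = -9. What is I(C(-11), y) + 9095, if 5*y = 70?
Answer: 18826553/2070 ≈ 9095.0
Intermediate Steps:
y = 14 (y = (1/5)*70 = 14)
C(Z) = (-7 + Z)/(2*Z) (C(Z) = (-7 + Z)/((2*Z)) = (-7 + Z)*(1/(2*Z)) = (-7 + Z)/(2*Z))
t(U, F) = -6 + U
I(n, j) = (-6 + j + n)/(-189 + n) (I(n, j) = (j + (-6 + n))/(n - 189) = (-6 + j + n)/(-189 + n))
I(C(-11), y) + 9095 = (-6 + 14 + (1/2)*(-7 - 11)/(-11))/(-189 + (1/2)*(-7 - 11)/(-11)) + 9095 = (-6 + 14 + (1/2)*(-1/11)*(-18))/(-189 + (1/2)*(-1/11)*(-18)) + 9095 = (-6 + 14 + 9/11)/(-189 + 9/11) + 9095 = (97/11)/(-2070/11) + 9095 = -11/2070*97/11 + 9095 = -97/2070 + 9095 = 18826553/2070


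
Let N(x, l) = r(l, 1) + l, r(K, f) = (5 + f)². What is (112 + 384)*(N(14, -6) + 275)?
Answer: 151280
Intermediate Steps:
N(x, l) = 36 + l (N(x, l) = (5 + 1)² + l = 6² + l = 36 + l)
(112 + 384)*(N(14, -6) + 275) = (112 + 384)*((36 - 6) + 275) = 496*(30 + 275) = 496*305 = 151280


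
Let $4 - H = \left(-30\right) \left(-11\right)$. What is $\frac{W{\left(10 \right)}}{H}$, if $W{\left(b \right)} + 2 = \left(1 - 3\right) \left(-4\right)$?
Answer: $- \frac{3}{163} \approx -0.018405$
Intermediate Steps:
$H = -326$ ($H = 4 - \left(-30\right) \left(-11\right) = 4 - 330 = -326$)
$W{\left(b \right)} = 6$ ($W{\left(b \right)} = -2 + \left(1 - 3\right) \left(-4\right) = -2 - -8 = -2 + 8 = 6$)
$\frac{W{\left(10 \right)}}{H} = \frac{6}{-326} = 6 \left(- \frac{1}{326}\right) = - \frac{3}{163}$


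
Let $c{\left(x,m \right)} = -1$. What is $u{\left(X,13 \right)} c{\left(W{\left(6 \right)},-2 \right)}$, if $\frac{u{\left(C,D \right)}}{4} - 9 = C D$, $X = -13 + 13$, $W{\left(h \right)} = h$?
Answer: $-36$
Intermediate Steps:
$X = 0$
$u{\left(C,D \right)} = 36 + 4 C D$
$u{\left(X,13 \right)} c{\left(W{\left(6 \right)},-2 \right)} = \left(36 + 4 \cdot 0 \cdot 13\right) \left(-1\right) = \left(36 + 0\right) \left(-1\right) = 36 \left(-1\right) = -36$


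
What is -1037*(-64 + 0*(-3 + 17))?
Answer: 66368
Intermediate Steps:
-1037*(-64 + 0*(-3 + 17)) = -1037*(-64 + 0*14) = -1037*(-64 + 0) = -1037*(-64) = 66368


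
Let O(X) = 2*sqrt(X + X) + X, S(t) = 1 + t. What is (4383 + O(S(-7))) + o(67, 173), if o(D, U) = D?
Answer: 4444 + 4*I*sqrt(3) ≈ 4444.0 + 6.9282*I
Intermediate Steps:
O(X) = X + 2*sqrt(2)*sqrt(X) (O(X) = 2*sqrt(2*X) + X = 2*(sqrt(2)*sqrt(X)) + X = 2*sqrt(2)*sqrt(X) + X = X + 2*sqrt(2)*sqrt(X))
(4383 + O(S(-7))) + o(67, 173) = (4383 + ((1 - 7) + 2*sqrt(2)*sqrt(1 - 7))) + 67 = (4383 + (-6 + 2*sqrt(2)*sqrt(-6))) + 67 = (4383 + (-6 + 2*sqrt(2)*(I*sqrt(6)))) + 67 = (4383 + (-6 + 4*I*sqrt(3))) + 67 = (4377 + 4*I*sqrt(3)) + 67 = 4444 + 4*I*sqrt(3)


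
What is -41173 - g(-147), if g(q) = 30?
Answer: -41203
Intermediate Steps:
-41173 - g(-147) = -41173 - 1*30 = -41173 - 30 = -41203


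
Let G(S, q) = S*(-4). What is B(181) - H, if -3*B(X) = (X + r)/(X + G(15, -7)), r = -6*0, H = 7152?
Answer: -2596357/363 ≈ -7152.5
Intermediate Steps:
G(S, q) = -4*S
r = 0
B(X) = -X/(3*(-60 + X)) (B(X) = -(X + 0)/(3*(X - 4*15)) = -X/(3*(X - 60)) = -X/(3*(-60 + X)))
B(181) - H = -1*181/(-180 + 3*181) - 1*7152 = -1*181/(-180 + 543) - 7152 = -1*181/363 - 7152 = -1*181*1/363 - 7152 = -181/363 - 7152 = -2596357/363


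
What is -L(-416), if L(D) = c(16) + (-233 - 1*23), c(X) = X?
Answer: 240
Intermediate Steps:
L(D) = -240 (L(D) = 16 + (-233 - 1*23) = 16 + (-233 - 23) = 16 - 256 = -240)
-L(-416) = -1*(-240) = 240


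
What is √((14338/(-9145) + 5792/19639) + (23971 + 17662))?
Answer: 7*√27405296659228747935/179598655 ≈ 204.04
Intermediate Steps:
√((14338/(-9145) + 5792/19639) + (23971 + 17662)) = √((14338*(-1/9145) + 5792*(1/19639)) + 41633) = √((-14338/9145 + 5792/19639) + 41633) = √(-228616142/179598655 + 41633) = √(7477002187473/179598655) = 7*√27405296659228747935/179598655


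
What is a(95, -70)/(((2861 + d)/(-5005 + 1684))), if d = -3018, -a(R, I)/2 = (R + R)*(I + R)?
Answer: -31549500/157 ≈ -2.0095e+5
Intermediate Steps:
a(R, I) = -4*R*(I + R) (a(R, I) = -2*(R + R)*(I + R) = -2*2*R*(I + R) = -4*R*(I + R))
a(95, -70)/(((2861 + d)/(-5005 + 1684))) = (-4*95*(-70 + 95))/(((2861 - 3018)/(-5005 + 1684))) = (-4*95*25)/((-157/(-3321))) = -9500/((-157*(-1/3321))) = -9500/157/3321 = -9500*3321/157 = -31549500/157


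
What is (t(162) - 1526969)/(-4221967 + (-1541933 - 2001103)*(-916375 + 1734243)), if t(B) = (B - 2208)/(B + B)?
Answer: 82456667/156477959417610 ≈ 5.2695e-7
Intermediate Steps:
t(B) = (-2208 + B)/(2*B) (t(B) = (-2208 + B)/((2*B)) = (-2208 + B)*(1/(2*B)) = (-2208 + B)/(2*B))
(t(162) - 1526969)/(-4221967 + (-1541933 - 2001103)*(-916375 + 1734243)) = ((1/2)*(-2208 + 162)/162 - 1526969)/(-4221967 + (-1541933 - 2001103)*(-916375 + 1734243)) = ((1/2)*(1/162)*(-2046) - 1526969)/(-4221967 - 3543036*817868) = (-341/54 - 1526969)/(-4221967 - 2897735767248) = -82456667/54/(-2897739989215) = -82456667/54*(-1/2897739989215) = 82456667/156477959417610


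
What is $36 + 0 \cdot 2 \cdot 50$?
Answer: $36$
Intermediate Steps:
$36 + 0 \cdot 2 \cdot 50 = 36 + 0 \cdot 50 = 36 + 0 = 36$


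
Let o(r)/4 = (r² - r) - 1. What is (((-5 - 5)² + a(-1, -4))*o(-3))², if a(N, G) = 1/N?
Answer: 18974736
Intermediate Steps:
o(r) = -4 - 4*r + 4*r² (o(r) = 4*((r² - r) - 1) = 4*(-1 + r² - r) = -4 - 4*r + 4*r²)
(((-5 - 5)² + a(-1, -4))*o(-3))² = (((-5 - 5)² + 1/(-1))*(-4 - 4*(-3) + 4*(-3)²))² = (((-10)² - 1)*(-4 + 12 + 4*9))² = ((100 - 1)*(-4 + 12 + 36))² = (99*44)² = 4356² = 18974736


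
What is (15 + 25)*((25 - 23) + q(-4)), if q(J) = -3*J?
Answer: 560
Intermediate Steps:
(15 + 25)*((25 - 23) + q(-4)) = (15 + 25)*((25 - 23) - 3*(-4)) = 40*(2 + 12) = 40*14 = 560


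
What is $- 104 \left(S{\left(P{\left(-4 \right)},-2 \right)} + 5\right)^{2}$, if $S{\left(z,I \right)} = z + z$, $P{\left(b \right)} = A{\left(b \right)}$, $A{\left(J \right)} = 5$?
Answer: $-23400$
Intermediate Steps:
$P{\left(b \right)} = 5$
$S{\left(z,I \right)} = 2 z$
$- 104 \left(S{\left(P{\left(-4 \right)},-2 \right)} + 5\right)^{2} = - 104 \left(2 \cdot 5 + 5\right)^{2} = - 104 \left(10 + 5\right)^{2} = - 104 \cdot 15^{2} = \left(-104\right) 225 = -23400$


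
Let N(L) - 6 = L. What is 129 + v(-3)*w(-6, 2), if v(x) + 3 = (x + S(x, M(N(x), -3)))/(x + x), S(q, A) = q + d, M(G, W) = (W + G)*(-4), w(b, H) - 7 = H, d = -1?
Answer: 225/2 ≈ 112.50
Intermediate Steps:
N(L) = 6 + L
w(b, H) = 7 + H
M(G, W) = -4*G - 4*W (M(G, W) = (G + W)*(-4) = -4*G - 4*W)
S(q, A) = -1 + q (S(q, A) = q - 1 = -1 + q)
v(x) = -3 + (-1 + 2*x)/(2*x) (v(x) = -3 + (x + (-1 + x))/(x + x) = -3 + (-1 + 2*x)/((2*x)) = -3 + (-1 + 2*x)*(1/(2*x)) = -3 + (-1 + 2*x)/(2*x))
129 + v(-3)*w(-6, 2) = 129 + (-2 - ½/(-3))*(7 + 2) = 129 + (-2 - ½*(-⅓))*9 = 129 + (-2 + ⅙)*9 = 129 - 11/6*9 = 129 - 33/2 = 225/2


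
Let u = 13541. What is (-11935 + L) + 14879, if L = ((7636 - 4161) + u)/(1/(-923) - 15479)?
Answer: 21022784812/7143559 ≈ 2942.9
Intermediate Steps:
L = -7852884/7143559 (L = ((7636 - 4161) + 13541)/(1/(-923) - 15479) = (3475 + 13541)/(-1/923 - 15479) = 17016/(-14287118/923) = 17016*(-923/14287118) = -7852884/7143559 ≈ -1.0993)
(-11935 + L) + 14879 = (-11935 - 7852884/7143559) + 14879 = -85266229549/7143559 + 14879 = 21022784812/7143559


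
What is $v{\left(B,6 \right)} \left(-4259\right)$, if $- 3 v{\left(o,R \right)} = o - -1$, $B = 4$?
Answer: $\frac{21295}{3} \approx 7098.3$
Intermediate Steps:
$v{\left(o,R \right)} = - \frac{1}{3} - \frac{o}{3}$ ($v{\left(o,R \right)} = - \frac{o - -1}{3} = - \frac{o + 1}{3} = - \frac{1 + o}{3} = - \frac{1}{3} - \frac{o}{3}$)
$v{\left(B,6 \right)} \left(-4259\right) = \left(- \frac{1}{3} - \frac{4}{3}\right) \left(-4259\right) = \left(- \frac{5}{3}\right) \left(-4259\right) = \frac{21295}{3}$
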